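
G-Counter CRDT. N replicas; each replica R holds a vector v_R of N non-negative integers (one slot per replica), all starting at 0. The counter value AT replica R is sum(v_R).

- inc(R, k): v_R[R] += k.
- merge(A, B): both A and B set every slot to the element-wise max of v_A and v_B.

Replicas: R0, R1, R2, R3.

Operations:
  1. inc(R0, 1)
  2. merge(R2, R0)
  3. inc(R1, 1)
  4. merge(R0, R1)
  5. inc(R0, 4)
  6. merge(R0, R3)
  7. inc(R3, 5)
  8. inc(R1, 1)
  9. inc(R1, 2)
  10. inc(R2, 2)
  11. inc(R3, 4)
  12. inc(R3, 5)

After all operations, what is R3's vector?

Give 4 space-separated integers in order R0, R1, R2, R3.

Op 1: inc R0 by 1 -> R0=(1,0,0,0) value=1
Op 2: merge R2<->R0 -> R2=(1,0,0,0) R0=(1,0,0,0)
Op 3: inc R1 by 1 -> R1=(0,1,0,0) value=1
Op 4: merge R0<->R1 -> R0=(1,1,0,0) R1=(1,1,0,0)
Op 5: inc R0 by 4 -> R0=(5,1,0,0) value=6
Op 6: merge R0<->R3 -> R0=(5,1,0,0) R3=(5,1,0,0)
Op 7: inc R3 by 5 -> R3=(5,1,0,5) value=11
Op 8: inc R1 by 1 -> R1=(1,2,0,0) value=3
Op 9: inc R1 by 2 -> R1=(1,4,0,0) value=5
Op 10: inc R2 by 2 -> R2=(1,0,2,0) value=3
Op 11: inc R3 by 4 -> R3=(5,1,0,9) value=15
Op 12: inc R3 by 5 -> R3=(5,1,0,14) value=20

Answer: 5 1 0 14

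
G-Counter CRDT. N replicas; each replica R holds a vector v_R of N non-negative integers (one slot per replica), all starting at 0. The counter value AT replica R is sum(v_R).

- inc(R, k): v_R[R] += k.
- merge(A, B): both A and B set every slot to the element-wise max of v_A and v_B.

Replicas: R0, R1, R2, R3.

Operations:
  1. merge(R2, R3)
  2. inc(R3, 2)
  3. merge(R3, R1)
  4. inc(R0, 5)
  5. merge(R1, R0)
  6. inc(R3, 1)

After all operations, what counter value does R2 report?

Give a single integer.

Answer: 0

Derivation:
Op 1: merge R2<->R3 -> R2=(0,0,0,0) R3=(0,0,0,0)
Op 2: inc R3 by 2 -> R3=(0,0,0,2) value=2
Op 3: merge R3<->R1 -> R3=(0,0,0,2) R1=(0,0,0,2)
Op 4: inc R0 by 5 -> R0=(5,0,0,0) value=5
Op 5: merge R1<->R0 -> R1=(5,0,0,2) R0=(5,0,0,2)
Op 6: inc R3 by 1 -> R3=(0,0,0,3) value=3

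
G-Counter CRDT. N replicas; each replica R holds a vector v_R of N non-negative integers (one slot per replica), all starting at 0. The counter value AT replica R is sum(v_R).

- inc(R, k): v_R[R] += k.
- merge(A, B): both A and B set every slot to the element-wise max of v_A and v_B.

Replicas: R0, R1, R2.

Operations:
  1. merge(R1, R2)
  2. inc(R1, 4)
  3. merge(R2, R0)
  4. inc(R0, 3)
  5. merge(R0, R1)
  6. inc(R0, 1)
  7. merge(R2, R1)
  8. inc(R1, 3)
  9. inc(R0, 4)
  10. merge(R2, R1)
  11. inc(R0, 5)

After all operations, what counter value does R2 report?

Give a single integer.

Answer: 10

Derivation:
Op 1: merge R1<->R2 -> R1=(0,0,0) R2=(0,0,0)
Op 2: inc R1 by 4 -> R1=(0,4,0) value=4
Op 3: merge R2<->R0 -> R2=(0,0,0) R0=(0,0,0)
Op 4: inc R0 by 3 -> R0=(3,0,0) value=3
Op 5: merge R0<->R1 -> R0=(3,4,0) R1=(3,4,0)
Op 6: inc R0 by 1 -> R0=(4,4,0) value=8
Op 7: merge R2<->R1 -> R2=(3,4,0) R1=(3,4,0)
Op 8: inc R1 by 3 -> R1=(3,7,0) value=10
Op 9: inc R0 by 4 -> R0=(8,4,0) value=12
Op 10: merge R2<->R1 -> R2=(3,7,0) R1=(3,7,0)
Op 11: inc R0 by 5 -> R0=(13,4,0) value=17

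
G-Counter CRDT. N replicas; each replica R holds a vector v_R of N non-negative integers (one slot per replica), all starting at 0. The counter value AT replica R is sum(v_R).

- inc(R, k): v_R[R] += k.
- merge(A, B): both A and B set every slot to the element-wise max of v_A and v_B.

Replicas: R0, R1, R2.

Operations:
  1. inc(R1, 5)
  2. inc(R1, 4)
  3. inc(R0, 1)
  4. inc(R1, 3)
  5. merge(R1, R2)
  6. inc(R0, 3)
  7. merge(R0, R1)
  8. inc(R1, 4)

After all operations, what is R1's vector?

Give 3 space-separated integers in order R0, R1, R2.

Op 1: inc R1 by 5 -> R1=(0,5,0) value=5
Op 2: inc R1 by 4 -> R1=(0,9,0) value=9
Op 3: inc R0 by 1 -> R0=(1,0,0) value=1
Op 4: inc R1 by 3 -> R1=(0,12,0) value=12
Op 5: merge R1<->R2 -> R1=(0,12,0) R2=(0,12,0)
Op 6: inc R0 by 3 -> R0=(4,0,0) value=4
Op 7: merge R0<->R1 -> R0=(4,12,0) R1=(4,12,0)
Op 8: inc R1 by 4 -> R1=(4,16,0) value=20

Answer: 4 16 0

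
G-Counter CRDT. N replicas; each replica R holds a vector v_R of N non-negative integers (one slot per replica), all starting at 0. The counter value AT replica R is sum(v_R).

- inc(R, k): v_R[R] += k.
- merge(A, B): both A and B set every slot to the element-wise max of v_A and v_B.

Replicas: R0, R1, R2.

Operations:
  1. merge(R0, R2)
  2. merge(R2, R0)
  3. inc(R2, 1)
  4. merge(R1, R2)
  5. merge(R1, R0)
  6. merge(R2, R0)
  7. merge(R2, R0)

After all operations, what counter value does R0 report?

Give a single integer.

Answer: 1

Derivation:
Op 1: merge R0<->R2 -> R0=(0,0,0) R2=(0,0,0)
Op 2: merge R2<->R0 -> R2=(0,0,0) R0=(0,0,0)
Op 3: inc R2 by 1 -> R2=(0,0,1) value=1
Op 4: merge R1<->R2 -> R1=(0,0,1) R2=(0,0,1)
Op 5: merge R1<->R0 -> R1=(0,0,1) R0=(0,0,1)
Op 6: merge R2<->R0 -> R2=(0,0,1) R0=(0,0,1)
Op 7: merge R2<->R0 -> R2=(0,0,1) R0=(0,0,1)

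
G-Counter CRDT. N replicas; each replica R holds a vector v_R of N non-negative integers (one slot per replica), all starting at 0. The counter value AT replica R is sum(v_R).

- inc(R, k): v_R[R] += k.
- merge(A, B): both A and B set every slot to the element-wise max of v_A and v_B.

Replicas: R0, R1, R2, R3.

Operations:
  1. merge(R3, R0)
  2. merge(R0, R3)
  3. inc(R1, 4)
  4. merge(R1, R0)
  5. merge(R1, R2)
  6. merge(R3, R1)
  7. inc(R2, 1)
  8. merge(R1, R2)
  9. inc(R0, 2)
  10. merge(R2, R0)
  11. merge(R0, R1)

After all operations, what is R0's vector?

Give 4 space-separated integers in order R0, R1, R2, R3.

Answer: 2 4 1 0

Derivation:
Op 1: merge R3<->R0 -> R3=(0,0,0,0) R0=(0,0,0,0)
Op 2: merge R0<->R3 -> R0=(0,0,0,0) R3=(0,0,0,0)
Op 3: inc R1 by 4 -> R1=(0,4,0,0) value=4
Op 4: merge R1<->R0 -> R1=(0,4,0,0) R0=(0,4,0,0)
Op 5: merge R1<->R2 -> R1=(0,4,0,0) R2=(0,4,0,0)
Op 6: merge R3<->R1 -> R3=(0,4,0,0) R1=(0,4,0,0)
Op 7: inc R2 by 1 -> R2=(0,4,1,0) value=5
Op 8: merge R1<->R2 -> R1=(0,4,1,0) R2=(0,4,1,0)
Op 9: inc R0 by 2 -> R0=(2,4,0,0) value=6
Op 10: merge R2<->R0 -> R2=(2,4,1,0) R0=(2,4,1,0)
Op 11: merge R0<->R1 -> R0=(2,4,1,0) R1=(2,4,1,0)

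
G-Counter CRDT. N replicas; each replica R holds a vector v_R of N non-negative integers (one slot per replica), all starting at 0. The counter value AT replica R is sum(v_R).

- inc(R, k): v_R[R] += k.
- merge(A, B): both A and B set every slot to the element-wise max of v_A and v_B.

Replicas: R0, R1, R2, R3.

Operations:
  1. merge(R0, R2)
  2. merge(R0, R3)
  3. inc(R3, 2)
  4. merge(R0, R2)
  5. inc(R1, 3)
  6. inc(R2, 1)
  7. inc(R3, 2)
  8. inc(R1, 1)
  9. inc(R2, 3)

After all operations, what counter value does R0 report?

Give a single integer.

Op 1: merge R0<->R2 -> R0=(0,0,0,0) R2=(0,0,0,0)
Op 2: merge R0<->R3 -> R0=(0,0,0,0) R3=(0,0,0,0)
Op 3: inc R3 by 2 -> R3=(0,0,0,2) value=2
Op 4: merge R0<->R2 -> R0=(0,0,0,0) R2=(0,0,0,0)
Op 5: inc R1 by 3 -> R1=(0,3,0,0) value=3
Op 6: inc R2 by 1 -> R2=(0,0,1,0) value=1
Op 7: inc R3 by 2 -> R3=(0,0,0,4) value=4
Op 8: inc R1 by 1 -> R1=(0,4,0,0) value=4
Op 9: inc R2 by 3 -> R2=(0,0,4,0) value=4

Answer: 0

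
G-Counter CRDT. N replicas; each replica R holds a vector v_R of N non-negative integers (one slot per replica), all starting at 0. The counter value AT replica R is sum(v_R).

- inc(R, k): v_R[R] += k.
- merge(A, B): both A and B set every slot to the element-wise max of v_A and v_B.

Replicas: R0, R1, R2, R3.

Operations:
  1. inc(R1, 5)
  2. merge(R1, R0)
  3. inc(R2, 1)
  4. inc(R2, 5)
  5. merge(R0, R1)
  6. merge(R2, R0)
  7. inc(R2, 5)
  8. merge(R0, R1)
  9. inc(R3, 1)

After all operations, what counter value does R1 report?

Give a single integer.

Op 1: inc R1 by 5 -> R1=(0,5,0,0) value=5
Op 2: merge R1<->R0 -> R1=(0,5,0,0) R0=(0,5,0,0)
Op 3: inc R2 by 1 -> R2=(0,0,1,0) value=1
Op 4: inc R2 by 5 -> R2=(0,0,6,0) value=6
Op 5: merge R0<->R1 -> R0=(0,5,0,0) R1=(0,5,0,0)
Op 6: merge R2<->R0 -> R2=(0,5,6,0) R0=(0,5,6,0)
Op 7: inc R2 by 5 -> R2=(0,5,11,0) value=16
Op 8: merge R0<->R1 -> R0=(0,5,6,0) R1=(0,5,6,0)
Op 9: inc R3 by 1 -> R3=(0,0,0,1) value=1

Answer: 11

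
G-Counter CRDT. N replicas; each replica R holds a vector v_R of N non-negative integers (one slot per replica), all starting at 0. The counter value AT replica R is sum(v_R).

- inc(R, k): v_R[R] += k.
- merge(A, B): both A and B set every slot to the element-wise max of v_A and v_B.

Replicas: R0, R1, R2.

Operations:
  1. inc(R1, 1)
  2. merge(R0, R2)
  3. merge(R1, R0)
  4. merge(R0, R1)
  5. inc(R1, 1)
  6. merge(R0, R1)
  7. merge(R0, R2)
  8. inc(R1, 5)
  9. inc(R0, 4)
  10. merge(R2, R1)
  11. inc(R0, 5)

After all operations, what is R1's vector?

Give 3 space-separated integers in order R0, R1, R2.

Op 1: inc R1 by 1 -> R1=(0,1,0) value=1
Op 2: merge R0<->R2 -> R0=(0,0,0) R2=(0,0,0)
Op 3: merge R1<->R0 -> R1=(0,1,0) R0=(0,1,0)
Op 4: merge R0<->R1 -> R0=(0,1,0) R1=(0,1,0)
Op 5: inc R1 by 1 -> R1=(0,2,0) value=2
Op 6: merge R0<->R1 -> R0=(0,2,0) R1=(0,2,0)
Op 7: merge R0<->R2 -> R0=(0,2,0) R2=(0,2,0)
Op 8: inc R1 by 5 -> R1=(0,7,0) value=7
Op 9: inc R0 by 4 -> R0=(4,2,0) value=6
Op 10: merge R2<->R1 -> R2=(0,7,0) R1=(0,7,0)
Op 11: inc R0 by 5 -> R0=(9,2,0) value=11

Answer: 0 7 0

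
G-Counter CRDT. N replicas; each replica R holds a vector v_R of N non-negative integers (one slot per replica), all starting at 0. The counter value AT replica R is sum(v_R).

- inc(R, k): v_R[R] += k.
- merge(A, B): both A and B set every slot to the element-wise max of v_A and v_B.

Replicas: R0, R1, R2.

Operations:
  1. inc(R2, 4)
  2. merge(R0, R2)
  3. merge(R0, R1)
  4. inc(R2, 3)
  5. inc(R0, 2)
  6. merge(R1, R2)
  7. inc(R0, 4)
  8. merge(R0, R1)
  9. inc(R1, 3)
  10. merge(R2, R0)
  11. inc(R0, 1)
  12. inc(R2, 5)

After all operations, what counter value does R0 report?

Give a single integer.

Op 1: inc R2 by 4 -> R2=(0,0,4) value=4
Op 2: merge R0<->R2 -> R0=(0,0,4) R2=(0,0,4)
Op 3: merge R0<->R1 -> R0=(0,0,4) R1=(0,0,4)
Op 4: inc R2 by 3 -> R2=(0,0,7) value=7
Op 5: inc R0 by 2 -> R0=(2,0,4) value=6
Op 6: merge R1<->R2 -> R1=(0,0,7) R2=(0,0,7)
Op 7: inc R0 by 4 -> R0=(6,0,4) value=10
Op 8: merge R0<->R1 -> R0=(6,0,7) R1=(6,0,7)
Op 9: inc R1 by 3 -> R1=(6,3,7) value=16
Op 10: merge R2<->R0 -> R2=(6,0,7) R0=(6,0,7)
Op 11: inc R0 by 1 -> R0=(7,0,7) value=14
Op 12: inc R2 by 5 -> R2=(6,0,12) value=18

Answer: 14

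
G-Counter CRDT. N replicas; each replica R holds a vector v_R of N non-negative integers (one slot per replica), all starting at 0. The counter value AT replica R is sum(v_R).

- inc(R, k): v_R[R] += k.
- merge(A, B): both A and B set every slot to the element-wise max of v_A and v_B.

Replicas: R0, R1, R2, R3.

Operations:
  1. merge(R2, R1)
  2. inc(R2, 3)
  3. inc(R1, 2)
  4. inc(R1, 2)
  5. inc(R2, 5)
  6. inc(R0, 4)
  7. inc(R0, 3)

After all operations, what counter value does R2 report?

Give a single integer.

Op 1: merge R2<->R1 -> R2=(0,0,0,0) R1=(0,0,0,0)
Op 2: inc R2 by 3 -> R2=(0,0,3,0) value=3
Op 3: inc R1 by 2 -> R1=(0,2,0,0) value=2
Op 4: inc R1 by 2 -> R1=(0,4,0,0) value=4
Op 5: inc R2 by 5 -> R2=(0,0,8,0) value=8
Op 6: inc R0 by 4 -> R0=(4,0,0,0) value=4
Op 7: inc R0 by 3 -> R0=(7,0,0,0) value=7

Answer: 8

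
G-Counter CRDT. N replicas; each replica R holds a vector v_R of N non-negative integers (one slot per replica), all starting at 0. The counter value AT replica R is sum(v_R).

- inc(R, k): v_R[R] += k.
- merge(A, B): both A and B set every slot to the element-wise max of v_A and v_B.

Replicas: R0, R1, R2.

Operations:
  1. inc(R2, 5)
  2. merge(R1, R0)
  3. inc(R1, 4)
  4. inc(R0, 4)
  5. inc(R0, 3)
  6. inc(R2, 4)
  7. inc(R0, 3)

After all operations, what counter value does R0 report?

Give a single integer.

Answer: 10

Derivation:
Op 1: inc R2 by 5 -> R2=(0,0,5) value=5
Op 2: merge R1<->R0 -> R1=(0,0,0) R0=(0,0,0)
Op 3: inc R1 by 4 -> R1=(0,4,0) value=4
Op 4: inc R0 by 4 -> R0=(4,0,0) value=4
Op 5: inc R0 by 3 -> R0=(7,0,0) value=7
Op 6: inc R2 by 4 -> R2=(0,0,9) value=9
Op 7: inc R0 by 3 -> R0=(10,0,0) value=10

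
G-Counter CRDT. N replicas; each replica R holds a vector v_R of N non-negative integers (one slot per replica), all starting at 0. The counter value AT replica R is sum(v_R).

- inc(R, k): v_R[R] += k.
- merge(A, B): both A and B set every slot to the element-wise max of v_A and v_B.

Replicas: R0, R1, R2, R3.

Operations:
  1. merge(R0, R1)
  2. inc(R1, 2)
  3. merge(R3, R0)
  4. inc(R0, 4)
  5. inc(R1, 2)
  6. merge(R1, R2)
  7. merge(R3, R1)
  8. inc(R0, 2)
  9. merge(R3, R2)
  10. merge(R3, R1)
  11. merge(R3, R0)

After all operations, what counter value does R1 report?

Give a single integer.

Op 1: merge R0<->R1 -> R0=(0,0,0,0) R1=(0,0,0,0)
Op 2: inc R1 by 2 -> R1=(0,2,0,0) value=2
Op 3: merge R3<->R0 -> R3=(0,0,0,0) R0=(0,0,0,0)
Op 4: inc R0 by 4 -> R0=(4,0,0,0) value=4
Op 5: inc R1 by 2 -> R1=(0,4,0,0) value=4
Op 6: merge R1<->R2 -> R1=(0,4,0,0) R2=(0,4,0,0)
Op 7: merge R3<->R1 -> R3=(0,4,0,0) R1=(0,4,0,0)
Op 8: inc R0 by 2 -> R0=(6,0,0,0) value=6
Op 9: merge R3<->R2 -> R3=(0,4,0,0) R2=(0,4,0,0)
Op 10: merge R3<->R1 -> R3=(0,4,0,0) R1=(0,4,0,0)
Op 11: merge R3<->R0 -> R3=(6,4,0,0) R0=(6,4,0,0)

Answer: 4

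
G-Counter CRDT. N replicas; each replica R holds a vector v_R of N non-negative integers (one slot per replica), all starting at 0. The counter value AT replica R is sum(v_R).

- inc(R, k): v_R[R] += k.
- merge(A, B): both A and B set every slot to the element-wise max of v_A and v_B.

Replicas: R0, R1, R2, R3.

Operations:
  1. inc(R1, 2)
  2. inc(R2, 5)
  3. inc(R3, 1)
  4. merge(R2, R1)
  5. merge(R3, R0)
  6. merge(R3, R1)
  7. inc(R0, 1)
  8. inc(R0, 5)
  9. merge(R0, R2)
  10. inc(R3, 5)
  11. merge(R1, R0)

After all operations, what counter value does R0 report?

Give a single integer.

Answer: 14

Derivation:
Op 1: inc R1 by 2 -> R1=(0,2,0,0) value=2
Op 2: inc R2 by 5 -> R2=(0,0,5,0) value=5
Op 3: inc R3 by 1 -> R3=(0,0,0,1) value=1
Op 4: merge R2<->R1 -> R2=(0,2,5,0) R1=(0,2,5,0)
Op 5: merge R3<->R0 -> R3=(0,0,0,1) R0=(0,0,0,1)
Op 6: merge R3<->R1 -> R3=(0,2,5,1) R1=(0,2,5,1)
Op 7: inc R0 by 1 -> R0=(1,0,0,1) value=2
Op 8: inc R0 by 5 -> R0=(6,0,0,1) value=7
Op 9: merge R0<->R2 -> R0=(6,2,5,1) R2=(6,2,5,1)
Op 10: inc R3 by 5 -> R3=(0,2,5,6) value=13
Op 11: merge R1<->R0 -> R1=(6,2,5,1) R0=(6,2,5,1)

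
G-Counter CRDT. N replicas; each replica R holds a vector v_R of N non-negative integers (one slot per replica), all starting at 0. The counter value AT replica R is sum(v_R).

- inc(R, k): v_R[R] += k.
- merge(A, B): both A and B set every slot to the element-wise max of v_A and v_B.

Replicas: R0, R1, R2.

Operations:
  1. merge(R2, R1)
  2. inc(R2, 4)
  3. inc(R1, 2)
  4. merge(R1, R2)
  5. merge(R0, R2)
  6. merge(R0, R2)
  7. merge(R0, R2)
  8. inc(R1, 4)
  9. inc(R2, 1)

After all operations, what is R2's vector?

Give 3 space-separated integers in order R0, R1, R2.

Op 1: merge R2<->R1 -> R2=(0,0,0) R1=(0,0,0)
Op 2: inc R2 by 4 -> R2=(0,0,4) value=4
Op 3: inc R1 by 2 -> R1=(0,2,0) value=2
Op 4: merge R1<->R2 -> R1=(0,2,4) R2=(0,2,4)
Op 5: merge R0<->R2 -> R0=(0,2,4) R2=(0,2,4)
Op 6: merge R0<->R2 -> R0=(0,2,4) R2=(0,2,4)
Op 7: merge R0<->R2 -> R0=(0,2,4) R2=(0,2,4)
Op 8: inc R1 by 4 -> R1=(0,6,4) value=10
Op 9: inc R2 by 1 -> R2=(0,2,5) value=7

Answer: 0 2 5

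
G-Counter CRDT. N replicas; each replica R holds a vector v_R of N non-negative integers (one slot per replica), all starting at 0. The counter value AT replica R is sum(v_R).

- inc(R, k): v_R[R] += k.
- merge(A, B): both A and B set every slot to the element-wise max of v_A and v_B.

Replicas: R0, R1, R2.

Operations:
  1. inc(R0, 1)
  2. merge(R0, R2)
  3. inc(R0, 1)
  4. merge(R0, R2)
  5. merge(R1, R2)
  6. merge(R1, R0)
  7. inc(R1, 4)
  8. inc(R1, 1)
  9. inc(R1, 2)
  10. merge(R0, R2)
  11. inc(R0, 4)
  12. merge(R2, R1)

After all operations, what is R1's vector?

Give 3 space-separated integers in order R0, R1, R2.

Answer: 2 7 0

Derivation:
Op 1: inc R0 by 1 -> R0=(1,0,0) value=1
Op 2: merge R0<->R2 -> R0=(1,0,0) R2=(1,0,0)
Op 3: inc R0 by 1 -> R0=(2,0,0) value=2
Op 4: merge R0<->R2 -> R0=(2,0,0) R2=(2,0,0)
Op 5: merge R1<->R2 -> R1=(2,0,0) R2=(2,0,0)
Op 6: merge R1<->R0 -> R1=(2,0,0) R0=(2,0,0)
Op 7: inc R1 by 4 -> R1=(2,4,0) value=6
Op 8: inc R1 by 1 -> R1=(2,5,0) value=7
Op 9: inc R1 by 2 -> R1=(2,7,0) value=9
Op 10: merge R0<->R2 -> R0=(2,0,0) R2=(2,0,0)
Op 11: inc R0 by 4 -> R0=(6,0,0) value=6
Op 12: merge R2<->R1 -> R2=(2,7,0) R1=(2,7,0)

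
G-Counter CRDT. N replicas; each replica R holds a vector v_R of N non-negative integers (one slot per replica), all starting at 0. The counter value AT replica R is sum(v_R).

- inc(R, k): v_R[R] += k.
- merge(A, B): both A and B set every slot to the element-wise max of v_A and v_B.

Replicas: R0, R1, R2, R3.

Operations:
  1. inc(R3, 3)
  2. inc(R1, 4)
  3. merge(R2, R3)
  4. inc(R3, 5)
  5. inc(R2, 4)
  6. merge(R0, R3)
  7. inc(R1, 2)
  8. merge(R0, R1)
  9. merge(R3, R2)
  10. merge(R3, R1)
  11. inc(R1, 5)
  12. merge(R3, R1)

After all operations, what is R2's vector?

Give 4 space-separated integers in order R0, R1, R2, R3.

Answer: 0 0 4 8

Derivation:
Op 1: inc R3 by 3 -> R3=(0,0,0,3) value=3
Op 2: inc R1 by 4 -> R1=(0,4,0,0) value=4
Op 3: merge R2<->R3 -> R2=(0,0,0,3) R3=(0,0,0,3)
Op 4: inc R3 by 5 -> R3=(0,0,0,8) value=8
Op 5: inc R2 by 4 -> R2=(0,0,4,3) value=7
Op 6: merge R0<->R3 -> R0=(0,0,0,8) R3=(0,0,0,8)
Op 7: inc R1 by 2 -> R1=(0,6,0,0) value=6
Op 8: merge R0<->R1 -> R0=(0,6,0,8) R1=(0,6,0,8)
Op 9: merge R3<->R2 -> R3=(0,0,4,8) R2=(0,0,4,8)
Op 10: merge R3<->R1 -> R3=(0,6,4,8) R1=(0,6,4,8)
Op 11: inc R1 by 5 -> R1=(0,11,4,8) value=23
Op 12: merge R3<->R1 -> R3=(0,11,4,8) R1=(0,11,4,8)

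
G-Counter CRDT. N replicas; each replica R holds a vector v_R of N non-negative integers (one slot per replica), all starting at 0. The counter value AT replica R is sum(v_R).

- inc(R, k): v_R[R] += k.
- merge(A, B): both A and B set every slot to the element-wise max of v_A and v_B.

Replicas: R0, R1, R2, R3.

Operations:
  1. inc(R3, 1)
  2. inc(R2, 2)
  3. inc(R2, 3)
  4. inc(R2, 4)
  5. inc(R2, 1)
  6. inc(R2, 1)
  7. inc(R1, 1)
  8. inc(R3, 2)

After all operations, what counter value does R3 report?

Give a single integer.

Answer: 3

Derivation:
Op 1: inc R3 by 1 -> R3=(0,0,0,1) value=1
Op 2: inc R2 by 2 -> R2=(0,0,2,0) value=2
Op 3: inc R2 by 3 -> R2=(0,0,5,0) value=5
Op 4: inc R2 by 4 -> R2=(0,0,9,0) value=9
Op 5: inc R2 by 1 -> R2=(0,0,10,0) value=10
Op 6: inc R2 by 1 -> R2=(0,0,11,0) value=11
Op 7: inc R1 by 1 -> R1=(0,1,0,0) value=1
Op 8: inc R3 by 2 -> R3=(0,0,0,3) value=3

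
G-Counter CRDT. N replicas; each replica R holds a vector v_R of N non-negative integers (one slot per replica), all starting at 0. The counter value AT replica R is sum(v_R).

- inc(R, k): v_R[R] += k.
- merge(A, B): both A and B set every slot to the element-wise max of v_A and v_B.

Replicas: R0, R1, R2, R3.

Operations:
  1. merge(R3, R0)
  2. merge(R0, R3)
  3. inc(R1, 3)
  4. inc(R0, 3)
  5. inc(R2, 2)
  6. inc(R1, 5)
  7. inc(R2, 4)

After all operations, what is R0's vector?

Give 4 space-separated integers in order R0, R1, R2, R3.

Answer: 3 0 0 0

Derivation:
Op 1: merge R3<->R0 -> R3=(0,0,0,0) R0=(0,0,0,0)
Op 2: merge R0<->R3 -> R0=(0,0,0,0) R3=(0,0,0,0)
Op 3: inc R1 by 3 -> R1=(0,3,0,0) value=3
Op 4: inc R0 by 3 -> R0=(3,0,0,0) value=3
Op 5: inc R2 by 2 -> R2=(0,0,2,0) value=2
Op 6: inc R1 by 5 -> R1=(0,8,0,0) value=8
Op 7: inc R2 by 4 -> R2=(0,0,6,0) value=6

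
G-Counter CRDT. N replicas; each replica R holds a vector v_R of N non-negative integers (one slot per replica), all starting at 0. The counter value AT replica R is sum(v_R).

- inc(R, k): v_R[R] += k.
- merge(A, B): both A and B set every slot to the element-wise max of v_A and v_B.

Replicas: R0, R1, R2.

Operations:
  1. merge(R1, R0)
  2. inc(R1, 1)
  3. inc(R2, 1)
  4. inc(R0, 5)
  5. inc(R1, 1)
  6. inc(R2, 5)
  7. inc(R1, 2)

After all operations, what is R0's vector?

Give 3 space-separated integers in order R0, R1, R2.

Op 1: merge R1<->R0 -> R1=(0,0,0) R0=(0,0,0)
Op 2: inc R1 by 1 -> R1=(0,1,0) value=1
Op 3: inc R2 by 1 -> R2=(0,0,1) value=1
Op 4: inc R0 by 5 -> R0=(5,0,0) value=5
Op 5: inc R1 by 1 -> R1=(0,2,0) value=2
Op 6: inc R2 by 5 -> R2=(0,0,6) value=6
Op 7: inc R1 by 2 -> R1=(0,4,0) value=4

Answer: 5 0 0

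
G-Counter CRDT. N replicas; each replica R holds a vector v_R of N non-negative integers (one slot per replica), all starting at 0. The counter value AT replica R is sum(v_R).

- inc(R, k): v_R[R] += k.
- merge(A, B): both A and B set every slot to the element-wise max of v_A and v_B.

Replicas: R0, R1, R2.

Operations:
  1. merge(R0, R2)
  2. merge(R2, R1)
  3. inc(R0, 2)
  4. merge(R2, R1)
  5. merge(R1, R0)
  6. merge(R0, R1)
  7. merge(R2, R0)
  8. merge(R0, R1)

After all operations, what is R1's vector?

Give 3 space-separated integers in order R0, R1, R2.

Answer: 2 0 0

Derivation:
Op 1: merge R0<->R2 -> R0=(0,0,0) R2=(0,0,0)
Op 2: merge R2<->R1 -> R2=(0,0,0) R1=(0,0,0)
Op 3: inc R0 by 2 -> R0=(2,0,0) value=2
Op 4: merge R2<->R1 -> R2=(0,0,0) R1=(0,0,0)
Op 5: merge R1<->R0 -> R1=(2,0,0) R0=(2,0,0)
Op 6: merge R0<->R1 -> R0=(2,0,0) R1=(2,0,0)
Op 7: merge R2<->R0 -> R2=(2,0,0) R0=(2,0,0)
Op 8: merge R0<->R1 -> R0=(2,0,0) R1=(2,0,0)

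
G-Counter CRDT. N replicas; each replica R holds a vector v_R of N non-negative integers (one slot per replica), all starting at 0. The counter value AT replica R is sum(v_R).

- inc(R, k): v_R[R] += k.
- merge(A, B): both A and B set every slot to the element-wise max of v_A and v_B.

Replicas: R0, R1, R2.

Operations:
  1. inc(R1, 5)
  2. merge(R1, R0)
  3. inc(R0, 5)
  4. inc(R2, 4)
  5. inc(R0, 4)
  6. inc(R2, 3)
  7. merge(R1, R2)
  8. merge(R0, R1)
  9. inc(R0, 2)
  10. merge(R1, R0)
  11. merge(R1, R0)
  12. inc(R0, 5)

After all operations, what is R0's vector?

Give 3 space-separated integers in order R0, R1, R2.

Op 1: inc R1 by 5 -> R1=(0,5,0) value=5
Op 2: merge R1<->R0 -> R1=(0,5,0) R0=(0,5,0)
Op 3: inc R0 by 5 -> R0=(5,5,0) value=10
Op 4: inc R2 by 4 -> R2=(0,0,4) value=4
Op 5: inc R0 by 4 -> R0=(9,5,0) value=14
Op 6: inc R2 by 3 -> R2=(0,0,7) value=7
Op 7: merge R1<->R2 -> R1=(0,5,7) R2=(0,5,7)
Op 8: merge R0<->R1 -> R0=(9,5,7) R1=(9,5,7)
Op 9: inc R0 by 2 -> R0=(11,5,7) value=23
Op 10: merge R1<->R0 -> R1=(11,5,7) R0=(11,5,7)
Op 11: merge R1<->R0 -> R1=(11,5,7) R0=(11,5,7)
Op 12: inc R0 by 5 -> R0=(16,5,7) value=28

Answer: 16 5 7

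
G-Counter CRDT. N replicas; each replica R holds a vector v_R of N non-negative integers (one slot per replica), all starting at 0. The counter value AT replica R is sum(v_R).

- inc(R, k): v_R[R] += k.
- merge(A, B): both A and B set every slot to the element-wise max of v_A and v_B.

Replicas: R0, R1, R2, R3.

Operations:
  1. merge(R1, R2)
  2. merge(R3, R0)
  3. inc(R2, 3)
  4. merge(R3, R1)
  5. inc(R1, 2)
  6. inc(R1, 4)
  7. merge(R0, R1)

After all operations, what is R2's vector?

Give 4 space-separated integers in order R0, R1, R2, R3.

Answer: 0 0 3 0

Derivation:
Op 1: merge R1<->R2 -> R1=(0,0,0,0) R2=(0,0,0,0)
Op 2: merge R3<->R0 -> R3=(0,0,0,0) R0=(0,0,0,0)
Op 3: inc R2 by 3 -> R2=(0,0,3,0) value=3
Op 4: merge R3<->R1 -> R3=(0,0,0,0) R1=(0,0,0,0)
Op 5: inc R1 by 2 -> R1=(0,2,0,0) value=2
Op 6: inc R1 by 4 -> R1=(0,6,0,0) value=6
Op 7: merge R0<->R1 -> R0=(0,6,0,0) R1=(0,6,0,0)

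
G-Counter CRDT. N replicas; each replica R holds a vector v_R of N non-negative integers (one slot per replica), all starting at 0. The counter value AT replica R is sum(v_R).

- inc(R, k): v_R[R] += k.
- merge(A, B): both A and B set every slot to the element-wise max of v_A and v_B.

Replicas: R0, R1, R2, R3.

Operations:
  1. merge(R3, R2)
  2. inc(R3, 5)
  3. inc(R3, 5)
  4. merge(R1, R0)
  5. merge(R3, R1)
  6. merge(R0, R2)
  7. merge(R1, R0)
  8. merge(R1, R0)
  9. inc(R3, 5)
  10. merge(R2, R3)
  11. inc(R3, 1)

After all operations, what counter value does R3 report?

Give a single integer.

Answer: 16

Derivation:
Op 1: merge R3<->R2 -> R3=(0,0,0,0) R2=(0,0,0,0)
Op 2: inc R3 by 5 -> R3=(0,0,0,5) value=5
Op 3: inc R3 by 5 -> R3=(0,0,0,10) value=10
Op 4: merge R1<->R0 -> R1=(0,0,0,0) R0=(0,0,0,0)
Op 5: merge R3<->R1 -> R3=(0,0,0,10) R1=(0,0,0,10)
Op 6: merge R0<->R2 -> R0=(0,0,0,0) R2=(0,0,0,0)
Op 7: merge R1<->R0 -> R1=(0,0,0,10) R0=(0,0,0,10)
Op 8: merge R1<->R0 -> R1=(0,0,0,10) R0=(0,0,0,10)
Op 9: inc R3 by 5 -> R3=(0,0,0,15) value=15
Op 10: merge R2<->R3 -> R2=(0,0,0,15) R3=(0,0,0,15)
Op 11: inc R3 by 1 -> R3=(0,0,0,16) value=16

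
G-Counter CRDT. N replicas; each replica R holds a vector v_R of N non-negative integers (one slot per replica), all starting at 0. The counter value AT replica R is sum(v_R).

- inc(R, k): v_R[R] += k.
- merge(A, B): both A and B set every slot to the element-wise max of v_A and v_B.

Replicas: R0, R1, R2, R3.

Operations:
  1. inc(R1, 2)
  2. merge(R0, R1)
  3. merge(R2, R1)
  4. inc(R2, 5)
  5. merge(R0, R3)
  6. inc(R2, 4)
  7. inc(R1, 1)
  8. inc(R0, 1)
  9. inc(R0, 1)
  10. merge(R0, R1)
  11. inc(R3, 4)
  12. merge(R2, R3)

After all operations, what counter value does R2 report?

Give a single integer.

Answer: 15

Derivation:
Op 1: inc R1 by 2 -> R1=(0,2,0,0) value=2
Op 2: merge R0<->R1 -> R0=(0,2,0,0) R1=(0,2,0,0)
Op 3: merge R2<->R1 -> R2=(0,2,0,0) R1=(0,2,0,0)
Op 4: inc R2 by 5 -> R2=(0,2,5,0) value=7
Op 5: merge R0<->R3 -> R0=(0,2,0,0) R3=(0,2,0,0)
Op 6: inc R2 by 4 -> R2=(0,2,9,0) value=11
Op 7: inc R1 by 1 -> R1=(0,3,0,0) value=3
Op 8: inc R0 by 1 -> R0=(1,2,0,0) value=3
Op 9: inc R0 by 1 -> R0=(2,2,0,0) value=4
Op 10: merge R0<->R1 -> R0=(2,3,0,0) R1=(2,3,0,0)
Op 11: inc R3 by 4 -> R3=(0,2,0,4) value=6
Op 12: merge R2<->R3 -> R2=(0,2,9,4) R3=(0,2,9,4)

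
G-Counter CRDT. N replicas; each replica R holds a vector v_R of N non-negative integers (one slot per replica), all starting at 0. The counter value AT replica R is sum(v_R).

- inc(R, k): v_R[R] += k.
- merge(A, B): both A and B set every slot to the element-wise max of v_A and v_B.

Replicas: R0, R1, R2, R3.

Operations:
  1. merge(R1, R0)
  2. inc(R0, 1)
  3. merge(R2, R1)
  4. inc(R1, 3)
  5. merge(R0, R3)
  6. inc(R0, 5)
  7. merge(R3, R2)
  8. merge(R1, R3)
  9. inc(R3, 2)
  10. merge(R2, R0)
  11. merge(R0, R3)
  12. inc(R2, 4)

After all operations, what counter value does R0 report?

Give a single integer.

Answer: 11

Derivation:
Op 1: merge R1<->R0 -> R1=(0,0,0,0) R0=(0,0,0,0)
Op 2: inc R0 by 1 -> R0=(1,0,0,0) value=1
Op 3: merge R2<->R1 -> R2=(0,0,0,0) R1=(0,0,0,0)
Op 4: inc R1 by 3 -> R1=(0,3,0,0) value=3
Op 5: merge R0<->R3 -> R0=(1,0,0,0) R3=(1,0,0,0)
Op 6: inc R0 by 5 -> R0=(6,0,0,0) value=6
Op 7: merge R3<->R2 -> R3=(1,0,0,0) R2=(1,0,0,0)
Op 8: merge R1<->R3 -> R1=(1,3,0,0) R3=(1,3,0,0)
Op 9: inc R3 by 2 -> R3=(1,3,0,2) value=6
Op 10: merge R2<->R0 -> R2=(6,0,0,0) R0=(6,0,0,0)
Op 11: merge R0<->R3 -> R0=(6,3,0,2) R3=(6,3,0,2)
Op 12: inc R2 by 4 -> R2=(6,0,4,0) value=10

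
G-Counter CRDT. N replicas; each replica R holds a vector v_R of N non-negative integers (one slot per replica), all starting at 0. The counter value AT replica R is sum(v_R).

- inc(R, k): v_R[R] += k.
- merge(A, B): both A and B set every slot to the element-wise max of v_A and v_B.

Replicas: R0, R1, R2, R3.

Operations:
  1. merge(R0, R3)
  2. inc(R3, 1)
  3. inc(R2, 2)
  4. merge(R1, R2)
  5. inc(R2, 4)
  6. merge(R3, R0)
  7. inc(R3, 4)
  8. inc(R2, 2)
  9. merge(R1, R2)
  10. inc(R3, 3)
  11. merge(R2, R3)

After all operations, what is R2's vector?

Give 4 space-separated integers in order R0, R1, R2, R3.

Op 1: merge R0<->R3 -> R0=(0,0,0,0) R3=(0,0,0,0)
Op 2: inc R3 by 1 -> R3=(0,0,0,1) value=1
Op 3: inc R2 by 2 -> R2=(0,0,2,0) value=2
Op 4: merge R1<->R2 -> R1=(0,0,2,0) R2=(0,0,2,0)
Op 5: inc R2 by 4 -> R2=(0,0,6,0) value=6
Op 6: merge R3<->R0 -> R3=(0,0,0,1) R0=(0,0,0,1)
Op 7: inc R3 by 4 -> R3=(0,0,0,5) value=5
Op 8: inc R2 by 2 -> R2=(0,0,8,0) value=8
Op 9: merge R1<->R2 -> R1=(0,0,8,0) R2=(0,0,8,0)
Op 10: inc R3 by 3 -> R3=(0,0,0,8) value=8
Op 11: merge R2<->R3 -> R2=(0,0,8,8) R3=(0,0,8,8)

Answer: 0 0 8 8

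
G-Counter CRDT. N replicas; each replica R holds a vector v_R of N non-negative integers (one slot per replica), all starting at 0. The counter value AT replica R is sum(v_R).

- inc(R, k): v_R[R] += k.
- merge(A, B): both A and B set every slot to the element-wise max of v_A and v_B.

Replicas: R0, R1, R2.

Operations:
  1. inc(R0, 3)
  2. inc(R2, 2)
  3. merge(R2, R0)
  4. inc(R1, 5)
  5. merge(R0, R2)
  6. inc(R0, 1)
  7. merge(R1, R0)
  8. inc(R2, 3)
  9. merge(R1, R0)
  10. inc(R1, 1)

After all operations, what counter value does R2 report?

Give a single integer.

Answer: 8

Derivation:
Op 1: inc R0 by 3 -> R0=(3,0,0) value=3
Op 2: inc R2 by 2 -> R2=(0,0,2) value=2
Op 3: merge R2<->R0 -> R2=(3,0,2) R0=(3,0,2)
Op 4: inc R1 by 5 -> R1=(0,5,0) value=5
Op 5: merge R0<->R2 -> R0=(3,0,2) R2=(3,0,2)
Op 6: inc R0 by 1 -> R0=(4,0,2) value=6
Op 7: merge R1<->R0 -> R1=(4,5,2) R0=(4,5,2)
Op 8: inc R2 by 3 -> R2=(3,0,5) value=8
Op 9: merge R1<->R0 -> R1=(4,5,2) R0=(4,5,2)
Op 10: inc R1 by 1 -> R1=(4,6,2) value=12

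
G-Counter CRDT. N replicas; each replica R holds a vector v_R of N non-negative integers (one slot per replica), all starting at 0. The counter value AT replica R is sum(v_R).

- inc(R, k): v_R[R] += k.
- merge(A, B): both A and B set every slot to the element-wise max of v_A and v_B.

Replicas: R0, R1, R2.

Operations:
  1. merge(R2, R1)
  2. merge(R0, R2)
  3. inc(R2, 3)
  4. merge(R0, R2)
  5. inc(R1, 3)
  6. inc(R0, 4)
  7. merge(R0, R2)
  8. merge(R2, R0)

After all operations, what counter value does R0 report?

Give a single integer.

Op 1: merge R2<->R1 -> R2=(0,0,0) R1=(0,0,0)
Op 2: merge R0<->R2 -> R0=(0,0,0) R2=(0,0,0)
Op 3: inc R2 by 3 -> R2=(0,0,3) value=3
Op 4: merge R0<->R2 -> R0=(0,0,3) R2=(0,0,3)
Op 5: inc R1 by 3 -> R1=(0,3,0) value=3
Op 6: inc R0 by 4 -> R0=(4,0,3) value=7
Op 7: merge R0<->R2 -> R0=(4,0,3) R2=(4,0,3)
Op 8: merge R2<->R0 -> R2=(4,0,3) R0=(4,0,3)

Answer: 7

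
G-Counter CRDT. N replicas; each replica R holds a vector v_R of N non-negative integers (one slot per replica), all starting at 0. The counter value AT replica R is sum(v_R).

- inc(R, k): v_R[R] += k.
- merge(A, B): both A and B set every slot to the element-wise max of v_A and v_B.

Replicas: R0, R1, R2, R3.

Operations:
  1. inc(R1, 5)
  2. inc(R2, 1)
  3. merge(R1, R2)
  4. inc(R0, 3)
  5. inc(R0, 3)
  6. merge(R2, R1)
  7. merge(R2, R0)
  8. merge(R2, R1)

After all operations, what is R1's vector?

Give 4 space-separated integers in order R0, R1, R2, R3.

Answer: 6 5 1 0

Derivation:
Op 1: inc R1 by 5 -> R1=(0,5,0,0) value=5
Op 2: inc R2 by 1 -> R2=(0,0,1,0) value=1
Op 3: merge R1<->R2 -> R1=(0,5,1,0) R2=(0,5,1,0)
Op 4: inc R0 by 3 -> R0=(3,0,0,0) value=3
Op 5: inc R0 by 3 -> R0=(6,0,0,0) value=6
Op 6: merge R2<->R1 -> R2=(0,5,1,0) R1=(0,5,1,0)
Op 7: merge R2<->R0 -> R2=(6,5,1,0) R0=(6,5,1,0)
Op 8: merge R2<->R1 -> R2=(6,5,1,0) R1=(6,5,1,0)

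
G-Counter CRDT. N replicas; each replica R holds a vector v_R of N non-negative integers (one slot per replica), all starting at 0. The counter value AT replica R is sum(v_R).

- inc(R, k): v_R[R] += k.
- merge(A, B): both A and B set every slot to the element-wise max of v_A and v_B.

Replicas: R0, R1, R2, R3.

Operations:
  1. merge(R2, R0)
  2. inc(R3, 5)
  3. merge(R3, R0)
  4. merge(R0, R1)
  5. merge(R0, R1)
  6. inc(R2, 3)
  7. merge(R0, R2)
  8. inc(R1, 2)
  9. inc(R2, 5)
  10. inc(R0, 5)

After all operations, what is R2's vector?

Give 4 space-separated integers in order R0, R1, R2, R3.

Answer: 0 0 8 5

Derivation:
Op 1: merge R2<->R0 -> R2=(0,0,0,0) R0=(0,0,0,0)
Op 2: inc R3 by 5 -> R3=(0,0,0,5) value=5
Op 3: merge R3<->R0 -> R3=(0,0,0,5) R0=(0,0,0,5)
Op 4: merge R0<->R1 -> R0=(0,0,0,5) R1=(0,0,0,5)
Op 5: merge R0<->R1 -> R0=(0,0,0,5) R1=(0,0,0,5)
Op 6: inc R2 by 3 -> R2=(0,0,3,0) value=3
Op 7: merge R0<->R2 -> R0=(0,0,3,5) R2=(0,0,3,5)
Op 8: inc R1 by 2 -> R1=(0,2,0,5) value=7
Op 9: inc R2 by 5 -> R2=(0,0,8,5) value=13
Op 10: inc R0 by 5 -> R0=(5,0,3,5) value=13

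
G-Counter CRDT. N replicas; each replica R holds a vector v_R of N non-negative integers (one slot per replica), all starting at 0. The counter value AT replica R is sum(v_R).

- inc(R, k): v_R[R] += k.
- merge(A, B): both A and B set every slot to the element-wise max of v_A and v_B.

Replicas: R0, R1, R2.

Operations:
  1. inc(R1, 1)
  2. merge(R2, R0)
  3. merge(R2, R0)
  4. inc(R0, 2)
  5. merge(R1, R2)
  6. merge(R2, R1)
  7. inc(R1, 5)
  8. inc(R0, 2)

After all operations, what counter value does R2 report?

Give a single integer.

Op 1: inc R1 by 1 -> R1=(0,1,0) value=1
Op 2: merge R2<->R0 -> R2=(0,0,0) R0=(0,0,0)
Op 3: merge R2<->R0 -> R2=(0,0,0) R0=(0,0,0)
Op 4: inc R0 by 2 -> R0=(2,0,0) value=2
Op 5: merge R1<->R2 -> R1=(0,1,0) R2=(0,1,0)
Op 6: merge R2<->R1 -> R2=(0,1,0) R1=(0,1,0)
Op 7: inc R1 by 5 -> R1=(0,6,0) value=6
Op 8: inc R0 by 2 -> R0=(4,0,0) value=4

Answer: 1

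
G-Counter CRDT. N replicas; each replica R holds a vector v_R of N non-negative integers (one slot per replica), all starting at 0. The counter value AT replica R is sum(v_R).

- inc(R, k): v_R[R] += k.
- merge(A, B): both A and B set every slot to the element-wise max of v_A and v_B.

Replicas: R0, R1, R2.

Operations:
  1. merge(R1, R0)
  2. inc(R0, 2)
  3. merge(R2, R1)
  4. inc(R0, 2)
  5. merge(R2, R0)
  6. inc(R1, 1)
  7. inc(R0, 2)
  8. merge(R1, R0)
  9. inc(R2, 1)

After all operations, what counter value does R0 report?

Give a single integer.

Op 1: merge R1<->R0 -> R1=(0,0,0) R0=(0,0,0)
Op 2: inc R0 by 2 -> R0=(2,0,0) value=2
Op 3: merge R2<->R1 -> R2=(0,0,0) R1=(0,0,0)
Op 4: inc R0 by 2 -> R0=(4,0,0) value=4
Op 5: merge R2<->R0 -> R2=(4,0,0) R0=(4,0,0)
Op 6: inc R1 by 1 -> R1=(0,1,0) value=1
Op 7: inc R0 by 2 -> R0=(6,0,0) value=6
Op 8: merge R1<->R0 -> R1=(6,1,0) R0=(6,1,0)
Op 9: inc R2 by 1 -> R2=(4,0,1) value=5

Answer: 7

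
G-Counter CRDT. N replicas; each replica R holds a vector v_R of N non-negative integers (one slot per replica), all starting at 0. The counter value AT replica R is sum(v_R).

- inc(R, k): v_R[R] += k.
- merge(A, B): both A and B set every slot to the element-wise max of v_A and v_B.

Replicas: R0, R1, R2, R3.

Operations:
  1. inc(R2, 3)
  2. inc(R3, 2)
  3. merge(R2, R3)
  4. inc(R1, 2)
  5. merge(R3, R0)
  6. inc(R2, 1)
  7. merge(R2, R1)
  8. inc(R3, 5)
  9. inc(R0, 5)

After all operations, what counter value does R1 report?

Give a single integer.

Op 1: inc R2 by 3 -> R2=(0,0,3,0) value=3
Op 2: inc R3 by 2 -> R3=(0,0,0,2) value=2
Op 3: merge R2<->R3 -> R2=(0,0,3,2) R3=(0,0,3,2)
Op 4: inc R1 by 2 -> R1=(0,2,0,0) value=2
Op 5: merge R3<->R0 -> R3=(0,0,3,2) R0=(0,0,3,2)
Op 6: inc R2 by 1 -> R2=(0,0,4,2) value=6
Op 7: merge R2<->R1 -> R2=(0,2,4,2) R1=(0,2,4,2)
Op 8: inc R3 by 5 -> R3=(0,0,3,7) value=10
Op 9: inc R0 by 5 -> R0=(5,0,3,2) value=10

Answer: 8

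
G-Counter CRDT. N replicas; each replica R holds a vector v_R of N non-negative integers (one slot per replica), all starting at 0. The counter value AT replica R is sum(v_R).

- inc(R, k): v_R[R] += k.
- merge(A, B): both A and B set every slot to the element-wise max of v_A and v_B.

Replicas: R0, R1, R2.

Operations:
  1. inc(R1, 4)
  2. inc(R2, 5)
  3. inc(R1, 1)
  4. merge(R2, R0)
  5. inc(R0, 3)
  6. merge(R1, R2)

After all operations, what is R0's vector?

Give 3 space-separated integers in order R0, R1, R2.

Answer: 3 0 5

Derivation:
Op 1: inc R1 by 4 -> R1=(0,4,0) value=4
Op 2: inc R2 by 5 -> R2=(0,0,5) value=5
Op 3: inc R1 by 1 -> R1=(0,5,0) value=5
Op 4: merge R2<->R0 -> R2=(0,0,5) R0=(0,0,5)
Op 5: inc R0 by 3 -> R0=(3,0,5) value=8
Op 6: merge R1<->R2 -> R1=(0,5,5) R2=(0,5,5)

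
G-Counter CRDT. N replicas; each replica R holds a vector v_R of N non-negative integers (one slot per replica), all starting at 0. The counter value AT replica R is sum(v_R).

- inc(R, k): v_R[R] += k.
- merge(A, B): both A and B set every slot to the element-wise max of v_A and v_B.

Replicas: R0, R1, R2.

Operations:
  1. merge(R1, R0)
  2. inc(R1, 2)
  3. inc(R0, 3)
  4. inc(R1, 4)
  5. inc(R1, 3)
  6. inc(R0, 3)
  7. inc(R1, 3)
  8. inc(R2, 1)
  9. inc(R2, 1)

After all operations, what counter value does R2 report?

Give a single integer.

Op 1: merge R1<->R0 -> R1=(0,0,0) R0=(0,0,0)
Op 2: inc R1 by 2 -> R1=(0,2,0) value=2
Op 3: inc R0 by 3 -> R0=(3,0,0) value=3
Op 4: inc R1 by 4 -> R1=(0,6,0) value=6
Op 5: inc R1 by 3 -> R1=(0,9,0) value=9
Op 6: inc R0 by 3 -> R0=(6,0,0) value=6
Op 7: inc R1 by 3 -> R1=(0,12,0) value=12
Op 8: inc R2 by 1 -> R2=(0,0,1) value=1
Op 9: inc R2 by 1 -> R2=(0,0,2) value=2

Answer: 2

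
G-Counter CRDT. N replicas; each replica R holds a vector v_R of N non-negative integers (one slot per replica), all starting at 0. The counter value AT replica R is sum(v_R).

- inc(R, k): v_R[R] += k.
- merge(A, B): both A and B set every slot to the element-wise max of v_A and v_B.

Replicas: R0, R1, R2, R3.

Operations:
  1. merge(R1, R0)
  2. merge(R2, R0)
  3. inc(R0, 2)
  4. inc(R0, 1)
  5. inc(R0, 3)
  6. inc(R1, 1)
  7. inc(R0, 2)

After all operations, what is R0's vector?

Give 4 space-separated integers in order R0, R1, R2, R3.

Op 1: merge R1<->R0 -> R1=(0,0,0,0) R0=(0,0,0,0)
Op 2: merge R2<->R0 -> R2=(0,0,0,0) R0=(0,0,0,0)
Op 3: inc R0 by 2 -> R0=(2,0,0,0) value=2
Op 4: inc R0 by 1 -> R0=(3,0,0,0) value=3
Op 5: inc R0 by 3 -> R0=(6,0,0,0) value=6
Op 6: inc R1 by 1 -> R1=(0,1,0,0) value=1
Op 7: inc R0 by 2 -> R0=(8,0,0,0) value=8

Answer: 8 0 0 0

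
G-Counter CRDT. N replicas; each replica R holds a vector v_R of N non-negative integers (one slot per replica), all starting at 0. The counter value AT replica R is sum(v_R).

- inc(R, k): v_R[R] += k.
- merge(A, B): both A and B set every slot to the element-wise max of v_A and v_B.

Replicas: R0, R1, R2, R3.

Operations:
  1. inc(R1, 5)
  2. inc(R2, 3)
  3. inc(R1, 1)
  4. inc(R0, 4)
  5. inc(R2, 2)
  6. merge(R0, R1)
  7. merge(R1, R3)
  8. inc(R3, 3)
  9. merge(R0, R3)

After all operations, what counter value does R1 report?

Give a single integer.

Op 1: inc R1 by 5 -> R1=(0,5,0,0) value=5
Op 2: inc R2 by 3 -> R2=(0,0,3,0) value=3
Op 3: inc R1 by 1 -> R1=(0,6,0,0) value=6
Op 4: inc R0 by 4 -> R0=(4,0,0,0) value=4
Op 5: inc R2 by 2 -> R2=(0,0,5,0) value=5
Op 6: merge R0<->R1 -> R0=(4,6,0,0) R1=(4,6,0,0)
Op 7: merge R1<->R3 -> R1=(4,6,0,0) R3=(4,6,0,0)
Op 8: inc R3 by 3 -> R3=(4,6,0,3) value=13
Op 9: merge R0<->R3 -> R0=(4,6,0,3) R3=(4,6,0,3)

Answer: 10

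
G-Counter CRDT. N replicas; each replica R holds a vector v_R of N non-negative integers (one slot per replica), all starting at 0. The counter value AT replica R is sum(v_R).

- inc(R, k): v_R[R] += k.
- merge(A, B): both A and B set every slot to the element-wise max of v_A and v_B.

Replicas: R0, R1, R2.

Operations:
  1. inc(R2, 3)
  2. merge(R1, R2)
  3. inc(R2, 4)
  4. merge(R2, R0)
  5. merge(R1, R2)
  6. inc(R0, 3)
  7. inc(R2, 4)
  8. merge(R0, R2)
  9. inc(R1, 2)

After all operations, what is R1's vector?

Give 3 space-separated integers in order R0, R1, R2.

Op 1: inc R2 by 3 -> R2=(0,0,3) value=3
Op 2: merge R1<->R2 -> R1=(0,0,3) R2=(0,0,3)
Op 3: inc R2 by 4 -> R2=(0,0,7) value=7
Op 4: merge R2<->R0 -> R2=(0,0,7) R0=(0,0,7)
Op 5: merge R1<->R2 -> R1=(0,0,7) R2=(0,0,7)
Op 6: inc R0 by 3 -> R0=(3,0,7) value=10
Op 7: inc R2 by 4 -> R2=(0,0,11) value=11
Op 8: merge R0<->R2 -> R0=(3,0,11) R2=(3,0,11)
Op 9: inc R1 by 2 -> R1=(0,2,7) value=9

Answer: 0 2 7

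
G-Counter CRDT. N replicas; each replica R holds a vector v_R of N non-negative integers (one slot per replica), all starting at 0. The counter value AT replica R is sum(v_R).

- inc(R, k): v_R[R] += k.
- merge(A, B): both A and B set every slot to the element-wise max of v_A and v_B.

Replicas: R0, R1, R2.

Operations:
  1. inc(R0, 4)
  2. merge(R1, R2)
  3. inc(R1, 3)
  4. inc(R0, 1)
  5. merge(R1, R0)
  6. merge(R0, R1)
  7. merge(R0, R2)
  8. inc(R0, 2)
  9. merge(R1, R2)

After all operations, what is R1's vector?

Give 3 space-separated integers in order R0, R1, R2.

Answer: 5 3 0

Derivation:
Op 1: inc R0 by 4 -> R0=(4,0,0) value=4
Op 2: merge R1<->R2 -> R1=(0,0,0) R2=(0,0,0)
Op 3: inc R1 by 3 -> R1=(0,3,0) value=3
Op 4: inc R0 by 1 -> R0=(5,0,0) value=5
Op 5: merge R1<->R0 -> R1=(5,3,0) R0=(5,3,0)
Op 6: merge R0<->R1 -> R0=(5,3,0) R1=(5,3,0)
Op 7: merge R0<->R2 -> R0=(5,3,0) R2=(5,3,0)
Op 8: inc R0 by 2 -> R0=(7,3,0) value=10
Op 9: merge R1<->R2 -> R1=(5,3,0) R2=(5,3,0)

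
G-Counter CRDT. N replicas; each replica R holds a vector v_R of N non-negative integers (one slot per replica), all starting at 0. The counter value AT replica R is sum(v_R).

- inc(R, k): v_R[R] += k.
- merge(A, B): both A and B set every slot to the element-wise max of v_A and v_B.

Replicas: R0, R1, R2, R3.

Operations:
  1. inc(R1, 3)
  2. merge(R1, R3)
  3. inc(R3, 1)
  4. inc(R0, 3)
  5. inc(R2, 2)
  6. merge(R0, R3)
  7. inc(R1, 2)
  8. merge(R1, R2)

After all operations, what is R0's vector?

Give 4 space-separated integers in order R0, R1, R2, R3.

Op 1: inc R1 by 3 -> R1=(0,3,0,0) value=3
Op 2: merge R1<->R3 -> R1=(0,3,0,0) R3=(0,3,0,0)
Op 3: inc R3 by 1 -> R3=(0,3,0,1) value=4
Op 4: inc R0 by 3 -> R0=(3,0,0,0) value=3
Op 5: inc R2 by 2 -> R2=(0,0,2,0) value=2
Op 6: merge R0<->R3 -> R0=(3,3,0,1) R3=(3,3,0,1)
Op 7: inc R1 by 2 -> R1=(0,5,0,0) value=5
Op 8: merge R1<->R2 -> R1=(0,5,2,0) R2=(0,5,2,0)

Answer: 3 3 0 1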